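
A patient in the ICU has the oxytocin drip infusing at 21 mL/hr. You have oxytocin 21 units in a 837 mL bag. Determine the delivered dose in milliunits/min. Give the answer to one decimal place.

Concentration = 21 units ÷ 837 mL = 0.02508961 units/mL = 25.08961 milliunits/mL
Drug rate = 21 mL/hr × 25.08961 milliunits/mL = 526.8817 milliunits/hr
526.8817 milliunits/hr ÷ 60 min/hr = 8.781362 milliunits/min

8.8 milliunits/min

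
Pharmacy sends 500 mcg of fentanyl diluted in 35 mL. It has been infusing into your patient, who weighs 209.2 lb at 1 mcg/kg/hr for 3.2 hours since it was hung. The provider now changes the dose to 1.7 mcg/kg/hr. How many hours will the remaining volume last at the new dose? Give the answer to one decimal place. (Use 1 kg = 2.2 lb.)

1.2 hours

Initial rate:
Weight = 209.2 lb ÷ 2.2 lb/kg = 95.09091 kg
Dose = 1 mcg/kg/hr × 95.09091 kg = 95.09091 mcg/hr
Concentration = 500 mcg ÷ 35 mL = 14.28571 mcg/mL
Rate = 95.09091 mcg/hr ÷ 14.28571 mcg/mL = 6.656364 mL/hr
Volume infused so far = 6.656364 mL/hr × 3.2 hr = 21.30036 mL
Volume remaining = 35 − 21.30036 = 13.69964 mL
New rate:
Dose = 1.7 mcg/kg/hr × 95.09091 kg = 161.6545 mcg/hr
Rate = 161.6545 mcg/hr ÷ 14.28571 mcg/mL = 11.31582 mL/hr
Time remaining = 13.69964 mL ÷ 11.31582 mL/hr = 1.210662 hr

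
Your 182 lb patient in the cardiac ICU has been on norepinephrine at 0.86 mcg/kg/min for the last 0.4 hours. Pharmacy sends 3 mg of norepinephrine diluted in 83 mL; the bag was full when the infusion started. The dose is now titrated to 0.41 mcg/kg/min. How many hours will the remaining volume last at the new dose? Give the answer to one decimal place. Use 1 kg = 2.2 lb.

Initial rate:
Weight = 182 lb ÷ 2.2 lb/kg = 82.72727 kg
Dose = 0.86 mcg/kg/min × 82.72727 kg = 71.14545 mcg/min
71.14545 mcg/min × 60 min/hr = 4268.727 mcg/hr
Concentration = 3 mg ÷ 83 mL = 0.03614458 mg/mL = 36.14458 mcg/mL
Rate = 4268.727 mcg/hr ÷ 36.14458 mcg/mL = 118.1015 mL/hr
Volume infused so far = 118.1015 mL/hr × 0.4 hr = 47.24058 mL
Volume remaining = 83 − 47.24058 = 35.75942 mL
New rate:
Dose = 0.41 mcg/kg/min × 82.72727 kg = 33.91818 mcg/min
33.91818 mcg/min × 60 min/hr = 2035.091 mcg/hr
Rate = 2035.091 mcg/hr ÷ 36.14458 mcg/mL = 56.30418 mL/hr
Time remaining = 35.75942 mL ÷ 56.30418 mL/hr = 0.6351112 hr

0.6 hours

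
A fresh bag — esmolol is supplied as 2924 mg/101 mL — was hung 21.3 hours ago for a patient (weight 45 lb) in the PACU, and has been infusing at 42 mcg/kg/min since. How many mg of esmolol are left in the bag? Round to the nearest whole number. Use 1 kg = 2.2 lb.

Weight = 45 lb ÷ 2.2 lb/kg = 20.45455 kg
Dose = 42 mcg/kg/min × 20.45455 kg = 859.0909 mcg/min
859.0909 mcg/min × 60 min/hr = 51545.45 mcg/hr
Concentration = 2924 mg ÷ 101 mL = 28.9505 mg/mL = 28950.5 mcg/mL
Rate = 51545.45 mcg/hr ÷ 28950.5 mcg/mL = 1.780469 mL/hr
Volume infused = 1.780469 mL/hr × 21.3 hr = 37.92399 mL
Volume remaining = 101 − 37.92399 = 63.07601 mL
Drug remaining = 63.07601 mL × 28950.5 mcg/mL = 1826082 mcg = 1826.082 mg

1826 mg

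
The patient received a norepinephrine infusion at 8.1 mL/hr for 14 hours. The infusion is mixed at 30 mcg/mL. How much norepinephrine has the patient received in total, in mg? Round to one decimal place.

Drug rate = 8.1 mL/hr × 30 mcg/mL = 243 mcg/hr
Total = 243 mcg/hr × 14 hr = 3402 mcg = 3.402 mg

3.4 mg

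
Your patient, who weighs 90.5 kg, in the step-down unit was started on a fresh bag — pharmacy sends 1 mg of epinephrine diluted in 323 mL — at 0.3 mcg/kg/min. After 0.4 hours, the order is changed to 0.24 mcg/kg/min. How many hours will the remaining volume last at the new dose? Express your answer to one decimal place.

Initial rate:
Dose = 0.3 mcg/kg/min × 90.5 kg = 27.15 mcg/min
27.15 mcg/min × 60 min/hr = 1629 mcg/hr
Concentration = 1 mg ÷ 323 mL = 0.003095975 mg/mL = 3.095975 mcg/mL
Rate = 1629 mcg/hr ÷ 3.095975 mcg/mL = 526.167 mL/hr
Volume infused so far = 526.167 mL/hr × 0.4 hr = 210.4668 mL
Volume remaining = 323 − 210.4668 = 112.5332 mL
New rate:
Dose = 0.24 mcg/kg/min × 90.5 kg = 21.72 mcg/min
21.72 mcg/min × 60 min/hr = 1303.2 mcg/hr
Rate = 1303.2 mcg/hr ÷ 3.095975 mcg/mL = 420.9336 mL/hr
Time remaining = 112.5332 mL ÷ 420.9336 mL/hr = 0.2673419 hr

0.3 hours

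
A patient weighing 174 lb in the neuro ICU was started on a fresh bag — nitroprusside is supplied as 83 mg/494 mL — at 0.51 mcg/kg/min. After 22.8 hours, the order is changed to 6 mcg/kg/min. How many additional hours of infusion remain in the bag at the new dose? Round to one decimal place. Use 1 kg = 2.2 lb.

Initial rate:
Weight = 174 lb ÷ 2.2 lb/kg = 79.09091 kg
Dose = 0.51 mcg/kg/min × 79.09091 kg = 40.33636 mcg/min
40.33636 mcg/min × 60 min/hr = 2420.182 mcg/hr
Concentration = 83 mg ÷ 494 mL = 0.1680162 mg/mL = 168.0162 mcg/mL
Rate = 2420.182 mcg/hr ÷ 168.0162 mcg/mL = 14.40446 mL/hr
Volume infused so far = 14.40446 mL/hr × 22.8 hr = 328.4216 mL
Volume remaining = 494 − 328.4216 = 165.5784 mL
New rate:
Dose = 6 mcg/kg/min × 79.09091 kg = 474.5455 mcg/min
474.5455 mcg/min × 60 min/hr = 28472.73 mcg/hr
Rate = 28472.73 mcg/hr ÷ 168.0162 mcg/mL = 169.4642 mL/hr
Time remaining = 165.5784 mL ÷ 169.4642 mL/hr = 0.9770702 hr

1.0 hours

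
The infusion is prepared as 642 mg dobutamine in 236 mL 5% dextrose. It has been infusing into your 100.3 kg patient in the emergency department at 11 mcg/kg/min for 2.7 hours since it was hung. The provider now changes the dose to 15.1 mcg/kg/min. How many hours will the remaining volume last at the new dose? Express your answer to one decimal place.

5.1 hours

Initial rate:
Dose = 11 mcg/kg/min × 100.3 kg = 1103.3 mcg/min
1103.3 mcg/min × 60 min/hr = 66198 mcg/hr
Concentration = 642 mg ÷ 236 mL = 2.720339 mg/mL = 2720.339 mcg/mL
Rate = 66198 mcg/hr ÷ 2720.339 mcg/mL = 24.33447 mL/hr
Volume infused so far = 24.33447 mL/hr × 2.7 hr = 65.70306 mL
Volume remaining = 236 − 65.70306 = 170.2969 mL
New rate:
Dose = 15.1 mcg/kg/min × 100.3 kg = 1514.53 mcg/min
1514.53 mcg/min × 60 min/hr = 90871.8 mcg/hr
Rate = 90871.8 mcg/hr ÷ 2720.339 mcg/mL = 33.40459 mL/hr
Time remaining = 170.2969 mL ÷ 33.40459 mL/hr = 5.098011 hr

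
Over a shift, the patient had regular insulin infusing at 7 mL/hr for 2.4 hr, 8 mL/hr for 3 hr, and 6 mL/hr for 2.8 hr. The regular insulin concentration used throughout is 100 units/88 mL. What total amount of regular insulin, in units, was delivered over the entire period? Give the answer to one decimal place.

65.5 units

Concentration = 100 units ÷ 88 mL = 1.136364 units/mL
Stage 1: 7 mL/hr × 2.4 hr = 16.8 mL → 16.8 mL × 1.136364 units/mL = 19.09091 units
Stage 2: 8 mL/hr × 3 hr = 24 mL → 24 mL × 1.136364 units/mL = 27.27273 units
Stage 3: 6 mL/hr × 2.8 hr = 16.8 mL → 16.8 mL × 1.136364 units/mL = 19.09091 units
Total = 19.09091 + 27.27273 + 19.09091 = 65.45455 units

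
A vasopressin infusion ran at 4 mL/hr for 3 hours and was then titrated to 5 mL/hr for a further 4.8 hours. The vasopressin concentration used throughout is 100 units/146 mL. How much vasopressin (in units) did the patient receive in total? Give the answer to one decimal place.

24.7 units

Concentration = 100 units ÷ 146 mL = 0.6849315 units/mL
Stage 1: 4 mL/hr × 3 hr = 12 mL → 12 mL × 0.6849315 units/mL = 8.219178 units
Stage 2: 5 mL/hr × 4.8 hr = 24 mL → 24 mL × 0.6849315 units/mL = 16.43836 units
Total = 8.219178 + 16.43836 = 24.65753 units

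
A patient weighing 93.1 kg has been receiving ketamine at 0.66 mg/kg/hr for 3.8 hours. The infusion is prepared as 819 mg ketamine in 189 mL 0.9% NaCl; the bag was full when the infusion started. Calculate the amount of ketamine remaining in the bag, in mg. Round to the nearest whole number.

586 mg

Dose = 0.66 mg/kg/hr × 93.1 kg = 61.446 mg/hr
Concentration = 819 mg ÷ 189 mL = 4.333333 mg/mL
Rate = 61.446 mg/hr ÷ 4.333333 mg/mL = 14.17985 mL/hr
Volume infused = 14.17985 mL/hr × 3.8 hr = 53.88342 mL
Volume remaining = 189 − 53.88342 = 135.1166 mL
Drug remaining = 135.1166 mL × 4.333333 mg/mL = 585.5052 mg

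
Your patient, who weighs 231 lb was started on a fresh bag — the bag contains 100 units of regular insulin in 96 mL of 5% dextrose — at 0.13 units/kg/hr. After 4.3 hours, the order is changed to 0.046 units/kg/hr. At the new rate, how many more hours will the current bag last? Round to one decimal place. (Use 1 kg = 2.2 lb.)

Initial rate:
Weight = 231 lb ÷ 2.2 lb/kg = 105 kg
Dose = 0.13 units/kg/hr × 105 kg = 13.65 units/hr
Concentration = 100 units ÷ 96 mL = 1.041667 units/mL
Rate = 13.65 units/hr ÷ 1.041667 units/mL = 13.104 mL/hr
Volume infused so far = 13.104 mL/hr × 4.3 hr = 56.3472 mL
Volume remaining = 96 − 56.3472 = 39.6528 mL
New rate:
Dose = 0.046 units/kg/hr × 105 kg = 4.83 units/hr
Rate = 4.83 units/hr ÷ 1.041667 units/mL = 4.6368 mL/hr
Time remaining = 39.6528 mL ÷ 4.6368 mL/hr = 8.55176 hr

8.6 hours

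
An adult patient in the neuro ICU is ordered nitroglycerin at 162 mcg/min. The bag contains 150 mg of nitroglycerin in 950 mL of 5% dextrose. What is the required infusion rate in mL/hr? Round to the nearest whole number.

162 mcg/min × 60 min/hr = 9720 mcg/hr
Concentration = 150 mg ÷ 950 mL = 0.1578947 mg/mL = 157.8947 mcg/mL
Rate = 9720 mcg/hr ÷ 157.8947 mcg/mL = 61.56 mL/hr

62 mL/hr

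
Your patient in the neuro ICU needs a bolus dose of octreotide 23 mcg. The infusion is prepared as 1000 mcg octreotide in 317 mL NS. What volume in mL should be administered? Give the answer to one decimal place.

Concentration = 1000 mcg ÷ 317 mL = 3.154574 mcg/mL
Volume = 23 mcg ÷ 3.154574 mcg/mL = 7.291 mL

7.3 mL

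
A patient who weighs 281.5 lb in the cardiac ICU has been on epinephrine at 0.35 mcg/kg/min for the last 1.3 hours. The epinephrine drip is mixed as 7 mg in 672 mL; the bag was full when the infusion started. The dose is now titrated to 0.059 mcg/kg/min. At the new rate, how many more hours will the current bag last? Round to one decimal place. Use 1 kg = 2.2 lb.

7.7 hours

Initial rate:
Weight = 281.5 lb ÷ 2.2 lb/kg = 127.9545 kg
Dose = 0.35 mcg/kg/min × 127.9545 kg = 44.78409 mcg/min
44.78409 mcg/min × 60 min/hr = 2687.045 mcg/hr
Concentration = 7 mg ÷ 672 mL = 0.01041667 mg/mL = 10.41667 mcg/mL
Rate = 2687.045 mcg/hr ÷ 10.41667 mcg/mL = 257.9564 mL/hr
Volume infused so far = 257.9564 mL/hr × 1.3 hr = 335.3433 mL
Volume remaining = 672 − 335.3433 = 336.6567 mL
New rate:
Dose = 0.059 mcg/kg/min × 127.9545 kg = 7.549318 mcg/min
7.549318 mcg/min × 60 min/hr = 452.9591 mcg/hr
Rate = 452.9591 mcg/hr ÷ 10.41667 mcg/mL = 43.48407 mL/hr
Time remaining = 336.6567 mL ÷ 43.48407 mL/hr = 7.74207 hr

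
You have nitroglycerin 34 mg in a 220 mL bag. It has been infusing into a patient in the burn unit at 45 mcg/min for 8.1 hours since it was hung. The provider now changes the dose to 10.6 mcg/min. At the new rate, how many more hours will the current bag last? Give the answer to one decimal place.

19.1 hours

Initial rate:
45 mcg/min × 60 min/hr = 2700 mcg/hr
Concentration = 34 mg ÷ 220 mL = 0.1545455 mg/mL = 154.5455 mcg/mL
Rate = 2700 mcg/hr ÷ 154.5455 mcg/mL = 17.47059 mL/hr
Volume infused so far = 17.47059 mL/hr × 8.1 hr = 141.5118 mL
Volume remaining = 220 − 141.5118 = 78.48824 mL
New rate:
10.6 mcg/min × 60 min/hr = 636 mcg/hr
Rate = 636 mcg/hr ÷ 154.5455 mcg/mL = 4.115294 mL/hr
Time remaining = 78.48824 mL ÷ 4.115294 mL/hr = 19.07233 hr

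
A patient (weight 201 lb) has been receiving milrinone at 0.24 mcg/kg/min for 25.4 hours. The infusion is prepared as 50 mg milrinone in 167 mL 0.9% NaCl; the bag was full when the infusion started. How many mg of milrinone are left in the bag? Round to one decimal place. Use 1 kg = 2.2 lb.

16.6 mg

Weight = 201 lb ÷ 2.2 lb/kg = 91.36364 kg
Dose = 0.24 mcg/kg/min × 91.36364 kg = 21.92727 mcg/min
21.92727 mcg/min × 60 min/hr = 1315.636 mcg/hr
Concentration = 50 mg ÷ 167 mL = 0.2994012 mg/mL = 299.4012 mcg/mL
Rate = 1315.636 mcg/hr ÷ 299.4012 mcg/mL = 4.394225 mL/hr
Volume infused = 4.394225 mL/hr × 25.4 hr = 111.6133 mL
Volume remaining = 167 − 111.6133 = 55.38667 mL
Drug remaining = 55.38667 mL × 299.4012 mcg/mL = 16582.84 mcg = 16.58284 mg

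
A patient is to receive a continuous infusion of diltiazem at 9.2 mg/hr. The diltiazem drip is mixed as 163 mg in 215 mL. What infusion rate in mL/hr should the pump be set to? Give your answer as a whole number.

Concentration = 163 mg ÷ 215 mL = 0.7581395 mg/mL
Rate = 9.2 mg/hr ÷ 0.7581395 mg/mL = 12.13497 mL/hr

12 mL/hr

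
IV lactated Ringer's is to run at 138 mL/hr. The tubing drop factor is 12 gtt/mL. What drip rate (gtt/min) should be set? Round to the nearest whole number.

138 mL/hr ÷ 60 min/hr = 2.3 mL/min
2.3 mL/min × 12 gtt/mL = 27.6 gtt/min

28 gtt/min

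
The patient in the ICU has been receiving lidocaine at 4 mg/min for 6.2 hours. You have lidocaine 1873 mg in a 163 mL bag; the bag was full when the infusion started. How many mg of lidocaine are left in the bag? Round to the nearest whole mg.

4 mg/min × 60 min/hr = 240 mg/hr
Concentration = 1873 mg ÷ 163 mL = 11.4908 mg/mL
Rate = 240 mg/hr ÷ 11.4908 mg/mL = 20.88628 mL/hr
Volume infused = 20.88628 mL/hr × 6.2 hr = 129.4949 mL
Volume remaining = 163 − 129.4949 = 33.50507 mL
Drug remaining = 33.50507 mL × 11.4908 mg/mL = 385 mg

385 mg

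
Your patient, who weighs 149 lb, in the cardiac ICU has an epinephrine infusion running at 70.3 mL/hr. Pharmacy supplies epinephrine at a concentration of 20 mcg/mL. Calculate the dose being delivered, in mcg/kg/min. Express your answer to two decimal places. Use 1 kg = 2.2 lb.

Weight = 149 lb ÷ 2.2 lb/kg = 67.72727 kg
Drug rate = 70.3 mL/hr × 20 mcg/mL = 1406 mcg/hr
1406 mcg/hr ÷ 60 min/hr = 23.43333 mcg/min
23.43333 mcg/min ÷ 67.72727 kg = 0.3459955 mcg/kg/min

0.35 mcg/kg/min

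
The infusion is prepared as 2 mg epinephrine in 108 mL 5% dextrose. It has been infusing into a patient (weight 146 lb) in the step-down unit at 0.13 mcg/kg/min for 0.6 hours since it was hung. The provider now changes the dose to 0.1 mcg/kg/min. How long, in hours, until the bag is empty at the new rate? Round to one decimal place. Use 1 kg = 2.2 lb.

Initial rate:
Weight = 146 lb ÷ 2.2 lb/kg = 66.36364 kg
Dose = 0.13 mcg/kg/min × 66.36364 kg = 8.627273 mcg/min
8.627273 mcg/min × 60 min/hr = 517.6364 mcg/hr
Concentration = 2 mg ÷ 108 mL = 0.01851852 mg/mL = 18.51852 mcg/mL
Rate = 517.6364 mcg/hr ÷ 18.51852 mcg/mL = 27.95236 mL/hr
Volume infused so far = 27.95236 mL/hr × 0.6 hr = 16.77142 mL
Volume remaining = 108 − 16.77142 = 91.22858 mL
New rate:
Dose = 0.1 mcg/kg/min × 66.36364 kg = 6.636364 mcg/min
6.636364 mcg/min × 60 min/hr = 398.1818 mcg/hr
Rate = 398.1818 mcg/hr ÷ 18.51852 mcg/mL = 21.50182 mL/hr
Time remaining = 91.22858 mL ÷ 21.50182 mL/hr = 4.242831 hr

4.2 hours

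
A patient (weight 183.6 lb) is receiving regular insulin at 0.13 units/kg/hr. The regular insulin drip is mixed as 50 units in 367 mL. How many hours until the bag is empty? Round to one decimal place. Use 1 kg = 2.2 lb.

Weight = 183.6 lb ÷ 2.2 lb/kg = 83.45455 kg
Dose = 0.13 units/kg/hr × 83.45455 kg = 10.84909 units/hr
Concentration = 50 units ÷ 367 mL = 0.1362398 units/mL
Rate = 10.84909 units/hr ÷ 0.1362398 units/mL = 79.63233 mL/hr
Duration = 367 mL ÷ 79.63233 mL/hr = 4.608681 hr

4.6 hours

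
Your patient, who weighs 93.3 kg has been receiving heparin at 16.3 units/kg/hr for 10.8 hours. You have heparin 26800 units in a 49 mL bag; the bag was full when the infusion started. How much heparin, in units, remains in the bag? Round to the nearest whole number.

10375 units

Dose = 16.3 units/kg/hr × 93.3 kg = 1520.79 units/hr
Concentration = 26800 units ÷ 49 mL = 546.9388 units/mL
Rate = 1520.79 units/hr ÷ 546.9388 units/mL = 2.780549 mL/hr
Volume infused = 2.780549 mL/hr × 10.8 hr = 30.02993 mL
Volume remaining = 49 − 30.02993 = 18.97007 mL
Drug remaining = 18.97007 mL × 546.9388 units/mL = 10375.47 units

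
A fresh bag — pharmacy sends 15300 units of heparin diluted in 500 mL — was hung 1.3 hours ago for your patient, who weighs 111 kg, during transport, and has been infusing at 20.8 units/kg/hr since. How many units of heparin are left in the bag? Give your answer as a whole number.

12299 units

Dose = 20.8 units/kg/hr × 111 kg = 2308.8 units/hr
Concentration = 15300 units ÷ 500 mL = 30.6 units/mL
Rate = 2308.8 units/hr ÷ 30.6 units/mL = 75.45098 mL/hr
Volume infused = 75.45098 mL/hr × 1.3 hr = 98.08627 mL
Volume remaining = 500 − 98.08627 = 401.9137 mL
Drug remaining = 401.9137 mL × 30.6 units/mL = 12298.56 units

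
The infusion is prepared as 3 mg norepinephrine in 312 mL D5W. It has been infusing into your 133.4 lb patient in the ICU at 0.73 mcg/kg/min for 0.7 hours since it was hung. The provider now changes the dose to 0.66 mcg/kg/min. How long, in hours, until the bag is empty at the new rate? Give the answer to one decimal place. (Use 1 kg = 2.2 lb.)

0.5 hours

Initial rate:
Weight = 133.4 lb ÷ 2.2 lb/kg = 60.63636 kg
Dose = 0.73 mcg/kg/min × 60.63636 kg = 44.26455 mcg/min
44.26455 mcg/min × 60 min/hr = 2655.873 mcg/hr
Concentration = 3 mg ÷ 312 mL = 0.009615385 mg/mL = 9.615385 mcg/mL
Rate = 2655.873 mcg/hr ÷ 9.615385 mcg/mL = 276.2108 mL/hr
Volume infused so far = 276.2108 mL/hr × 0.7 hr = 193.3475 mL
Volume remaining = 312 − 193.3475 = 118.6525 mL
New rate:
Dose = 0.66 mcg/kg/min × 60.63636 kg = 40.02 mcg/min
40.02 mcg/min × 60 min/hr = 2401.2 mcg/hr
Rate = 2401.2 mcg/hr ÷ 9.615385 mcg/mL = 249.7248 mL/hr
Time remaining = 118.6525 mL ÷ 249.7248 mL/hr = 0.4751329 hr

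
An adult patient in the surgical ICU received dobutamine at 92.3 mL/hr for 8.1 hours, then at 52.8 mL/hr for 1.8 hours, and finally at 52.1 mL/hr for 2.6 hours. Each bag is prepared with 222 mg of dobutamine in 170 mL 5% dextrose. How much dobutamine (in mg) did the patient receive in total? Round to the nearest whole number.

Concentration = 222 mg ÷ 170 mL = 1.305882 mg/mL
Stage 1: 92.3 mL/hr × 8.1 hr = 747.63 mL → 747.63 mL × 1.305882 mg/mL = 976.3168 mg
Stage 2: 52.8 mL/hr × 1.8 hr = 95.04 mL → 95.04 mL × 1.305882 mg/mL = 124.1111 mg
Stage 3: 52.1 mL/hr × 2.6 hr = 135.46 mL → 135.46 mL × 1.305882 mg/mL = 176.8948 mg
Total = 976.3168 + 124.1111 + 176.8948 = 1277.323 mg

1277 mg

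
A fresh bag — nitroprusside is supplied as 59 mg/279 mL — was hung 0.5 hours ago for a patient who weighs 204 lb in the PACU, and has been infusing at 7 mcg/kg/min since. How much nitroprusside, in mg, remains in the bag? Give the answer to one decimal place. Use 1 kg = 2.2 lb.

39.5 mg

Weight = 204 lb ÷ 2.2 lb/kg = 92.72727 kg
Dose = 7 mcg/kg/min × 92.72727 kg = 649.0909 mcg/min
649.0909 mcg/min × 60 min/hr = 38945.45 mcg/hr
Concentration = 59 mg ÷ 279 mL = 0.2114695 mg/mL = 211.4695 mcg/mL
Rate = 38945.45 mcg/hr ÷ 211.4695 mcg/mL = 184.1658 mL/hr
Volume infused = 184.1658 mL/hr × 0.5 hr = 92.0829 mL
Volume remaining = 279 − 92.0829 = 186.9171 mL
Drug remaining = 186.9171 mL × 211.4695 mcg/mL = 39527.27 mcg = 39.52727 mg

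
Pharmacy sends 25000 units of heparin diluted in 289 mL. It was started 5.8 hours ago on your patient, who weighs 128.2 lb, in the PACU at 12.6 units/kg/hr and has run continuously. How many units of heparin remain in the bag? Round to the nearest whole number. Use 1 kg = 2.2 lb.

20741 units

Weight = 128.2 lb ÷ 2.2 lb/kg = 58.27273 kg
Dose = 12.6 units/kg/hr × 58.27273 kg = 734.2364 units/hr
Concentration = 25000 units ÷ 289 mL = 86.50519 units/mL
Rate = 734.2364 units/hr ÷ 86.50519 units/mL = 8.487772 mL/hr
Volume infused = 8.487772 mL/hr × 5.8 hr = 49.22908 mL
Volume remaining = 289 − 49.22908 = 239.7709 mL
Drug remaining = 239.7709 mL × 86.50519 units/mL = 20741.43 units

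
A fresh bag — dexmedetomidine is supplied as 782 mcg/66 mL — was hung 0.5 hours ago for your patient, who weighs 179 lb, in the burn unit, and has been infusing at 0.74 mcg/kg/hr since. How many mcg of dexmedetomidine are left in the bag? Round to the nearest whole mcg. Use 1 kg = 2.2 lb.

752 mcg

Weight = 179 lb ÷ 2.2 lb/kg = 81.36364 kg
Dose = 0.74 mcg/kg/hr × 81.36364 kg = 60.20909 mcg/hr
Concentration = 782 mcg ÷ 66 mL = 11.84848 mcg/mL
Rate = 60.20909 mcg/hr ÷ 11.84848 mcg/mL = 5.081586 mL/hr
Volume infused = 5.081586 mL/hr × 0.5 hr = 2.540793 mL
Volume remaining = 66 − 2.540793 = 63.45921 mL
Drug remaining = 63.45921 mL × 11.84848 mcg/mL = 751.8955 mcg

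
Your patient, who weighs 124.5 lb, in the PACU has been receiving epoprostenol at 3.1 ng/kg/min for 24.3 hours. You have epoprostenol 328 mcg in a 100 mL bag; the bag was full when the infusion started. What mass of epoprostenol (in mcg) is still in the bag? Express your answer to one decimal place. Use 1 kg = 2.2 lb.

Weight = 124.5 lb ÷ 2.2 lb/kg = 56.59091 kg
Dose = 3.1 ng/kg/min × 56.59091 kg = 175.4318 ng/min
175.4318 ng/min × 60 min/hr = 10525.91 ng/hr
Concentration = 328 mcg ÷ 100 mL = 3.28 mcg/mL = 3280 ng/mL
Rate = 10525.91 ng/hr ÷ 3280 ng/mL = 3.209119 mL/hr
Volume infused = 3.209119 mL/hr × 24.3 hr = 77.98158 mL
Volume remaining = 100 − 77.98158 = 22.01842 mL
Drug remaining = 22.01842 mL × 3280 ng/mL = 72220.41 ng = 72.22041 mcg

72.2 mcg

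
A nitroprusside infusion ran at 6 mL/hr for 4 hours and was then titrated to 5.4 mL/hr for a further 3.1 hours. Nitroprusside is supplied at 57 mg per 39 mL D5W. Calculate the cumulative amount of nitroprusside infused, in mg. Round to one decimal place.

Concentration = 57 mg ÷ 39 mL = 1.461538 mg/mL
Stage 1: 6 mL/hr × 4 hr = 24 mL → 24 mL × 1.461538 mg/mL = 35.07692 mg
Stage 2: 5.4 mL/hr × 3.1 hr = 16.74 mL → 16.74 mL × 1.461538 mg/mL = 24.46615 mg
Total = 35.07692 + 24.46615 = 59.54308 mg

59.5 mg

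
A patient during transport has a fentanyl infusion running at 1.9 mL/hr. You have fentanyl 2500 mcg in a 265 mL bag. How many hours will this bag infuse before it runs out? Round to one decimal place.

139.5 hours

Duration = 265 mL ÷ 1.9 mL/hr = 139.4737 hr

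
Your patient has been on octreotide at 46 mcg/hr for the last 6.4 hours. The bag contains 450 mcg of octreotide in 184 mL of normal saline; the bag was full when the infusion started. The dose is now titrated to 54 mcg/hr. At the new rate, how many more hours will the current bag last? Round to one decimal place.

Initial rate:
Concentration = 450 mcg ÷ 184 mL = 2.445652 mcg/mL
Rate = 46 mcg/hr ÷ 2.445652 mcg/mL = 18.80889 mL/hr
Volume infused so far = 18.80889 mL/hr × 6.4 hr = 120.3769 mL
Volume remaining = 184 − 120.3769 = 63.62311 mL
New rate:
Rate = 54 mcg/hr ÷ 2.445652 mcg/mL = 22.08 mL/hr
Time remaining = 63.62311 mL ÷ 22.08 mL/hr = 2.881481 hr

2.9 hours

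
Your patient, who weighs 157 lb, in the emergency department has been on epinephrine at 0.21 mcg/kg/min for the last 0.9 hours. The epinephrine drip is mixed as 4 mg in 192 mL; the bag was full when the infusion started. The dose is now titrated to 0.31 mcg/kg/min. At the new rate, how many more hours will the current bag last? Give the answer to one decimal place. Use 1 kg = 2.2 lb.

2.4 hours

Initial rate:
Weight = 157 lb ÷ 2.2 lb/kg = 71.36364 kg
Dose = 0.21 mcg/kg/min × 71.36364 kg = 14.98636 mcg/min
14.98636 mcg/min × 60 min/hr = 899.1818 mcg/hr
Concentration = 4 mg ÷ 192 mL = 0.02083333 mg/mL = 20.83333 mcg/mL
Rate = 899.1818 mcg/hr ÷ 20.83333 mcg/mL = 43.16073 mL/hr
Volume infused so far = 43.16073 mL/hr × 0.9 hr = 38.84465 mL
Volume remaining = 192 − 38.84465 = 153.1553 mL
New rate:
Dose = 0.31 mcg/kg/min × 71.36364 kg = 22.12273 mcg/min
22.12273 mcg/min × 60 min/hr = 1327.364 mcg/hr
Rate = 1327.364 mcg/hr ÷ 20.83333 mcg/mL = 63.71345 mL/hr
Time remaining = 153.1553 mL ÷ 63.71345 mL/hr = 2.403815 hr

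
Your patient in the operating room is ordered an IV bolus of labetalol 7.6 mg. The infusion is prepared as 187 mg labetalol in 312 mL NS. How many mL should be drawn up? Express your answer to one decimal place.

12.7 mL

Concentration = 187 mg ÷ 312 mL = 0.599359 mg/mL
Volume = 7.6 mg ÷ 0.599359 mg/mL = 12.68021 mL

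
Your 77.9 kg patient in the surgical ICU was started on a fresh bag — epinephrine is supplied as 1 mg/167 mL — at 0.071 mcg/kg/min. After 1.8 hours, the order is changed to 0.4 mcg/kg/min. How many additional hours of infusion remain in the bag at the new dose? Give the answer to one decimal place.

Initial rate:
Dose = 0.071 mcg/kg/min × 77.9 kg = 5.5309 mcg/min
5.5309 mcg/min × 60 min/hr = 331.854 mcg/hr
Concentration = 1 mg ÷ 167 mL = 0.005988024 mg/mL = 5.988024 mcg/mL
Rate = 331.854 mcg/hr ÷ 5.988024 mcg/mL = 55.41962 mL/hr
Volume infused so far = 55.41962 mL/hr × 1.8 hr = 99.75531 mL
Volume remaining = 167 − 99.75531 = 67.24469 mL
New rate:
Dose = 0.4 mcg/kg/min × 77.9 kg = 31.16 mcg/min
31.16 mcg/min × 60 min/hr = 1869.6 mcg/hr
Rate = 1869.6 mcg/hr ÷ 5.988024 mcg/mL = 312.2232 mL/hr
Time remaining = 67.24469 mL ÷ 312.2232 mL/hr = 0.2153738 hr

0.2 hours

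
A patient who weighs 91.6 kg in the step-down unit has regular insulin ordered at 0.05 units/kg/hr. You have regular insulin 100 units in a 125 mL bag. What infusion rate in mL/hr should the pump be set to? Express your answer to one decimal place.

Dose = 0.05 units/kg/hr × 91.6 kg = 4.58 units/hr
Concentration = 100 units ÷ 125 mL = 0.8 units/mL
Rate = 4.58 units/hr ÷ 0.8 units/mL = 5.725 mL/hr

5.7 mL/hr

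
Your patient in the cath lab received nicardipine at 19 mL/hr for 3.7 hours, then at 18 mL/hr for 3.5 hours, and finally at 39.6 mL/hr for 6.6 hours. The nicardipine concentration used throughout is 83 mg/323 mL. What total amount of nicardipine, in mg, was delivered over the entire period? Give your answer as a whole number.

Concentration = 83 mg ÷ 323 mL = 0.2569659 mg/mL
Stage 1: 19 mL/hr × 3.7 hr = 70.3 mL → 70.3 mL × 0.2569659 mg/mL = 18.06471 mg
Stage 2: 18 mL/hr × 3.5 hr = 63 mL → 63 mL × 0.2569659 mg/mL = 16.18885 mg
Stage 3: 39.6 mL/hr × 6.6 hr = 261.36 mL → 261.36 mL × 0.2569659 mg/mL = 67.16062 mg
Total = 18.06471 + 16.18885 + 67.16062 = 101.4142 mg

101 mg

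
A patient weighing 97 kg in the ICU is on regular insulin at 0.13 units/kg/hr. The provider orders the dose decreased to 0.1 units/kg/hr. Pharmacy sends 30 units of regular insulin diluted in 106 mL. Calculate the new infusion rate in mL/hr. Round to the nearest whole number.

Dose = 0.1 units/kg/hr × 97 kg = 9.7 units/hr
Concentration = 30 units ÷ 106 mL = 0.2830189 units/mL
Rate = 9.7 units/hr ÷ 0.2830189 units/mL = 34.27333 mL/hr

34 mL/hr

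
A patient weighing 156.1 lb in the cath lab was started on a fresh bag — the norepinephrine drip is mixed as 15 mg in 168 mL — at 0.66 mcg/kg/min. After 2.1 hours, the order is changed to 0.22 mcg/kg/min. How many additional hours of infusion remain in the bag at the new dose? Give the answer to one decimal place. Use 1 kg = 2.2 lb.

9.7 hours

Initial rate:
Weight = 156.1 lb ÷ 2.2 lb/kg = 70.95455 kg
Dose = 0.66 mcg/kg/min × 70.95455 kg = 46.83 mcg/min
46.83 mcg/min × 60 min/hr = 2809.8 mcg/hr
Concentration = 15 mg ÷ 168 mL = 0.08928571 mg/mL = 89.28571 mcg/mL
Rate = 2809.8 mcg/hr ÷ 89.28571 mcg/mL = 31.46976 mL/hr
Volume infused so far = 31.46976 mL/hr × 2.1 hr = 66.0865 mL
Volume remaining = 168 − 66.0865 = 101.9135 mL
New rate:
Dose = 0.22 mcg/kg/min × 70.95455 kg = 15.61 mcg/min
15.61 mcg/min × 60 min/hr = 936.6 mcg/hr
Rate = 936.6 mcg/hr ÷ 89.28571 mcg/mL = 10.48992 mL/hr
Time remaining = 101.9135 mL ÷ 10.48992 mL/hr = 9.715375 hr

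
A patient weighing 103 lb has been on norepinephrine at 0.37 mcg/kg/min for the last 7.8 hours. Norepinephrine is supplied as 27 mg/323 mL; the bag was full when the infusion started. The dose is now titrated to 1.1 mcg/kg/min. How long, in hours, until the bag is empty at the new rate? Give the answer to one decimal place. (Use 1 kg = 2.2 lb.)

6.1 hours

Initial rate:
Weight = 103 lb ÷ 2.2 lb/kg = 46.81818 kg
Dose = 0.37 mcg/kg/min × 46.81818 kg = 17.32273 mcg/min
17.32273 mcg/min × 60 min/hr = 1039.364 mcg/hr
Concentration = 27 mg ÷ 323 mL = 0.08359133 mg/mL = 83.59133 mcg/mL
Rate = 1039.364 mcg/hr ÷ 83.59133 mcg/mL = 12.43387 mL/hr
Volume infused so far = 12.43387 mL/hr × 7.8 hr = 96.98418 mL
Volume remaining = 323 − 96.98418 = 226.0158 mL
New rate:
Dose = 1.1 mcg/kg/min × 46.81818 kg = 51.5 mcg/min
51.5 mcg/min × 60 min/hr = 3090 mcg/hr
Rate = 3090 mcg/hr ÷ 83.59133 mcg/mL = 36.96556 mL/hr
Time remaining = 226.0158 mL ÷ 36.96556 mL/hr = 6.114228 hr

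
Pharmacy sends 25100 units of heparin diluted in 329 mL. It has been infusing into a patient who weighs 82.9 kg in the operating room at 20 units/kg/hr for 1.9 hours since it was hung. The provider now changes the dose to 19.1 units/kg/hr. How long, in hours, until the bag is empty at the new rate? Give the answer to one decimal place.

13.9 hours

Initial rate:
Dose = 20 units/kg/hr × 82.9 kg = 1658 units/hr
Concentration = 25100 units ÷ 329 mL = 76.29179 units/mL
Rate = 1658 units/hr ÷ 76.29179 units/mL = 21.73235 mL/hr
Volume infused so far = 21.73235 mL/hr × 1.9 hr = 41.29147 mL
Volume remaining = 329 − 41.29147 = 287.7085 mL
New rate:
Dose = 19.1 units/kg/hr × 82.9 kg = 1583.39 units/hr
Rate = 1583.39 units/hr ÷ 76.29179 units/mL = 20.75439 mL/hr
Time remaining = 287.7085 mL ÷ 20.75439 mL/hr = 13.86254 hr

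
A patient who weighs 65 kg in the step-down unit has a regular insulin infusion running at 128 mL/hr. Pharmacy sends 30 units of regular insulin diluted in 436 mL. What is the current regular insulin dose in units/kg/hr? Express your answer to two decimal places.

0.14 units/kg/hr

Concentration = 30 units ÷ 436 mL = 0.06880734 units/mL
Drug rate = 128 mL/hr × 0.06880734 units/mL = 8.807339 units/hr
8.807339 units/hr ÷ 65 kg = 0.1354975 units/kg/hr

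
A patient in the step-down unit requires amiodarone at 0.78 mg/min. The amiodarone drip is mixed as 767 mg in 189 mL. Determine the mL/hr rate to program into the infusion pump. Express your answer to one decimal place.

0.78 mg/min × 60 min/hr = 46.8 mg/hr
Concentration = 767 mg ÷ 189 mL = 4.058201 mg/mL
Rate = 46.8 mg/hr ÷ 4.058201 mg/mL = 11.5322 mL/hr

11.5 mL/hr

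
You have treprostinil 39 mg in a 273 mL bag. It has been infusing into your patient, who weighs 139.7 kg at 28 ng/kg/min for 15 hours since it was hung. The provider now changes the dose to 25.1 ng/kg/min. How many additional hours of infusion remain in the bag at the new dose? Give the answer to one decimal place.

Initial rate:
Dose = 28 ng/kg/min × 139.7 kg = 3911.6 ng/min
3911.6 ng/min × 60 min/hr = 234696 ng/hr
Concentration = 39 mg ÷ 273 mL = 0.1428571 mg/mL = 142857.1 ng/mL
Rate = 234696 ng/hr ÷ 142857.1 ng/mL = 1.642872 mL/hr
Volume infused so far = 1.642872 mL/hr × 15 hr = 24.64308 mL
Volume remaining = 273 − 24.64308 = 248.3569 mL
New rate:
Dose = 25.1 ng/kg/min × 139.7 kg = 3506.47 ng/min
3506.47 ng/min × 60 min/hr = 210388.2 ng/hr
Rate = 210388.2 ng/hr ÷ 142857.1 ng/mL = 1.472717 mL/hr
Time remaining = 248.3569 mL ÷ 1.472717 mL/hr = 168.6385 hr

168.6 hours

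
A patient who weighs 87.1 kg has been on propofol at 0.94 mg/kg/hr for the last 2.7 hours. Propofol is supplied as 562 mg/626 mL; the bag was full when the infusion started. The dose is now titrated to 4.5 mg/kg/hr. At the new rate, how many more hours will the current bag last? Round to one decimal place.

Initial rate:
Dose = 0.94 mg/kg/hr × 87.1 kg = 81.874 mg/hr
Concentration = 562 mg ÷ 626 mL = 0.8977636 mg/mL
Rate = 81.874 mg/hr ÷ 0.8977636 mg/mL = 91.19773 mL/hr
Volume infused so far = 91.19773 mL/hr × 2.7 hr = 246.2339 mL
Volume remaining = 626 − 246.2339 = 379.7661 mL
New rate:
Dose = 4.5 mg/kg/hr × 87.1 kg = 391.95 mg/hr
Rate = 391.95 mg/hr ÷ 0.8977636 mg/mL = 436.5849 mL/hr
Time remaining = 379.7661 mL ÷ 436.5849 mL/hr = 0.8698564 hr

0.9 hours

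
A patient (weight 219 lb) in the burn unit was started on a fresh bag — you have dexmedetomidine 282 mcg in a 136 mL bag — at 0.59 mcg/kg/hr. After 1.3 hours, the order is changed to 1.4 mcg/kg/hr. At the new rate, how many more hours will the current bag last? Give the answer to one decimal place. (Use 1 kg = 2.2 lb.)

1.5 hours

Initial rate:
Weight = 219 lb ÷ 2.2 lb/kg = 99.54545 kg
Dose = 0.59 mcg/kg/hr × 99.54545 kg = 58.73182 mcg/hr
Concentration = 282 mcg ÷ 136 mL = 2.073529 mcg/mL
Rate = 58.73182 mcg/hr ÷ 2.073529 mcg/mL = 28.32456 mL/hr
Volume infused so far = 28.32456 mL/hr × 1.3 hr = 36.82193 mL
Volume remaining = 136 − 36.82193 = 99.17807 mL
New rate:
Dose = 1.4 mcg/kg/hr × 99.54545 kg = 139.3636 mcg/hr
Rate = 139.3636 mcg/hr ÷ 2.073529 mcg/mL = 67.21083 mL/hr
Time remaining = 99.17807 mL ÷ 67.21083 mL/hr = 1.475626 hr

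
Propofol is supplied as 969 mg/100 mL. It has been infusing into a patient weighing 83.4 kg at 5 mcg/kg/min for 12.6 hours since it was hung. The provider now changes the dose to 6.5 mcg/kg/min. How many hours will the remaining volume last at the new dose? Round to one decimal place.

20.1 hours

Initial rate:
Dose = 5 mcg/kg/min × 83.4 kg = 417 mcg/min
417 mcg/min × 60 min/hr = 25020 mcg/hr
Concentration = 969 mg ÷ 100 mL = 9.69 mg/mL = 9690 mcg/mL
Rate = 25020 mcg/hr ÷ 9690 mcg/mL = 2.582043 mL/hr
Volume infused so far = 2.582043 mL/hr × 12.6 hr = 32.53375 mL
Volume remaining = 100 − 32.53375 = 67.46625 mL
New rate:
Dose = 6.5 mcg/kg/min × 83.4 kg = 542.1 mcg/min
542.1 mcg/min × 60 min/hr = 32526 mcg/hr
Rate = 32526 mcg/hr ÷ 9690 mcg/mL = 3.356656 mL/hr
Time remaining = 67.46625 mL ÷ 3.356656 mL/hr = 20.09924 hr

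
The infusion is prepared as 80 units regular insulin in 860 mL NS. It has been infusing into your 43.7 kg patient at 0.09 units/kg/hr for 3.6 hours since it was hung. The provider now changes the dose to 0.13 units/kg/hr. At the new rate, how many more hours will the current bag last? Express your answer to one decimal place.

11.6 hours

Initial rate:
Dose = 0.09 units/kg/hr × 43.7 kg = 3.933 units/hr
Concentration = 80 units ÷ 860 mL = 0.09302326 units/mL
Rate = 3.933 units/hr ÷ 0.09302326 units/mL = 42.27975 mL/hr
Volume infused so far = 42.27975 mL/hr × 3.6 hr = 152.2071 mL
Volume remaining = 860 − 152.2071 = 707.7929 mL
New rate:
Dose = 0.13 units/kg/hr × 43.7 kg = 5.681 units/hr
Rate = 5.681 units/hr ÷ 0.09302326 units/mL = 61.07075 mL/hr
Time remaining = 707.7929 mL ÷ 61.07075 mL/hr = 11.58972 hr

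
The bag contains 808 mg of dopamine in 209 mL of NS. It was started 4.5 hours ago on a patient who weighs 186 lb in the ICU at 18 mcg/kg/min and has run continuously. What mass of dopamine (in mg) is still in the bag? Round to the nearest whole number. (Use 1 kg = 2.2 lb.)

Weight = 186 lb ÷ 2.2 lb/kg = 84.54545 kg
Dose = 18 mcg/kg/min × 84.54545 kg = 1521.818 mcg/min
1521.818 mcg/min × 60 min/hr = 91309.09 mcg/hr
Concentration = 808 mg ÷ 209 mL = 3.866029 mg/mL = 3866.029 mcg/mL
Rate = 91309.09 mcg/hr ÷ 3866.029 mcg/mL = 23.61832 mL/hr
Volume infused = 23.61832 mL/hr × 4.5 hr = 106.2824 mL
Volume remaining = 209 − 106.2824 = 102.7176 mL
Drug remaining = 102.7176 mL × 3866.029 mcg/mL = 397109.1 mcg = 397.1091 mg

397 mg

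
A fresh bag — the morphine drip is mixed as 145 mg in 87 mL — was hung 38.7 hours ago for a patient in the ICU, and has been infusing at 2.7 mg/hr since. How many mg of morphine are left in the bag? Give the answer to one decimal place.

Concentration = 145 mg ÷ 87 mL = 1.666667 mg/mL
Rate = 2.7 mg/hr ÷ 1.666667 mg/mL = 1.62 mL/hr
Volume infused = 1.62 mL/hr × 38.7 hr = 62.694 mL
Volume remaining = 87 − 62.694 = 24.306 mL
Drug remaining = 24.306 mL × 1.666667 mg/mL = 40.51 mg

40.5 mg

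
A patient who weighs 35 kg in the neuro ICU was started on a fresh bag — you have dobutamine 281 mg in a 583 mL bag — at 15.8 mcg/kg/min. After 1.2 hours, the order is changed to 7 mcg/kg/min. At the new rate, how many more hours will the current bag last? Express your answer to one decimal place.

16.4 hours

Initial rate:
Dose = 15.8 mcg/kg/min × 35 kg = 553 mcg/min
553 mcg/min × 60 min/hr = 33180 mcg/hr
Concentration = 281 mg ÷ 583 mL = 0.4819897 mg/mL = 481.9897 mcg/mL
Rate = 33180 mcg/hr ÷ 481.9897 mcg/mL = 68.83964 mL/hr
Volume infused so far = 68.83964 mL/hr × 1.2 hr = 82.60757 mL
Volume remaining = 583 − 82.60757 = 500.3924 mL
New rate:
Dose = 7 mcg/kg/min × 35 kg = 245 mcg/min
245 mcg/min × 60 min/hr = 14700 mcg/hr
Rate = 14700 mcg/hr ÷ 481.9897 mcg/mL = 30.49858 mL/hr
Time remaining = 500.3924 mL ÷ 30.49858 mL/hr = 16.40707 hr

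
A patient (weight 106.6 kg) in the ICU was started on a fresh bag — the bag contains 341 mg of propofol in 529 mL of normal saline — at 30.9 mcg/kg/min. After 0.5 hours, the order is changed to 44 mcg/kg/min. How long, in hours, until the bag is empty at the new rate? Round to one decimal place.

0.9 hours

Initial rate:
Dose = 30.9 mcg/kg/min × 106.6 kg = 3293.94 mcg/min
3293.94 mcg/min × 60 min/hr = 197636.4 mcg/hr
Concentration = 341 mg ÷ 529 mL = 0.6446125 mg/mL = 644.6125 mcg/mL
Rate = 197636.4 mcg/hr ÷ 644.6125 mcg/mL = 306.5972 mL/hr
Volume infused so far = 306.5972 mL/hr × 0.5 hr = 153.2986 mL
Volume remaining = 529 − 153.2986 = 375.7014 mL
New rate:
Dose = 44 mcg/kg/min × 106.6 kg = 4690.4 mcg/min
4690.4 mcg/min × 60 min/hr = 281424 mcg/hr
Rate = 281424 mcg/hr ÷ 644.6125 mcg/mL = 436.5786 mL/hr
Time remaining = 375.7014 mL ÷ 436.5786 mL/hr = 0.8605584 hr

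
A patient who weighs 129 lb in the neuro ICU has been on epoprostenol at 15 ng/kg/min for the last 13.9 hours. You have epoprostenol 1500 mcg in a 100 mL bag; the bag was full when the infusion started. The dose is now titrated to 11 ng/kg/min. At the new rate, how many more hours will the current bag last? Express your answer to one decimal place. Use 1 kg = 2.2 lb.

Initial rate:
Weight = 129 lb ÷ 2.2 lb/kg = 58.63636 kg
Dose = 15 ng/kg/min × 58.63636 kg = 879.5455 ng/min
879.5455 ng/min × 60 min/hr = 52772.73 ng/hr
Concentration = 1500 mcg ÷ 100 mL = 15 mcg/mL = 15000 ng/mL
Rate = 52772.73 ng/hr ÷ 15000 ng/mL = 3.518182 mL/hr
Volume infused so far = 3.518182 mL/hr × 13.9 hr = 48.90273 mL
Volume remaining = 100 − 48.90273 = 51.09727 mL
New rate:
Dose = 11 ng/kg/min × 58.63636 kg = 645 ng/min
645 ng/min × 60 min/hr = 38700 ng/hr
Rate = 38700 ng/hr ÷ 15000 ng/mL = 2.58 mL/hr
Time remaining = 51.09727 mL ÷ 2.58 mL/hr = 19.80514 hr

19.8 hours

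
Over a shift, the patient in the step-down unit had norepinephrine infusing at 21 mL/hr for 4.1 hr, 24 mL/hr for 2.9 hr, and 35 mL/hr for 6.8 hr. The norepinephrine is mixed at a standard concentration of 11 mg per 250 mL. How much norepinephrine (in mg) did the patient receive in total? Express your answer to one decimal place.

Concentration = 11 mg ÷ 250 mL = 0.044 mg/mL
Stage 1: 21 mL/hr × 4.1 hr = 86.1 mL → 86.1 mL × 0.044 mg/mL = 3.7884 mg
Stage 2: 24 mL/hr × 2.9 hr = 69.6 mL → 69.6 mL × 0.044 mg/mL = 3.0624 mg
Stage 3: 35 mL/hr × 6.8 hr = 238 mL → 238 mL × 0.044 mg/mL = 10.472 mg
Total = 3.7884 + 3.0624 + 10.472 = 17.3228 mg

17.3 mg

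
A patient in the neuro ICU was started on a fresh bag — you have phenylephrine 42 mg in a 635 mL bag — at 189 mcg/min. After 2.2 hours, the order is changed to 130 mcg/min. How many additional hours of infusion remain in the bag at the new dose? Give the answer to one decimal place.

2.2 hours

Initial rate:
189 mcg/min × 60 min/hr = 11340 mcg/hr
Concentration = 42 mg ÷ 635 mL = 0.06614173 mg/mL = 66.14173 mcg/mL
Rate = 11340 mcg/hr ÷ 66.14173 mcg/mL = 171.45 mL/hr
Volume infused so far = 171.45 mL/hr × 2.2 hr = 377.19 mL
Volume remaining = 635 − 377.19 = 257.81 mL
New rate:
130 mcg/min × 60 min/hr = 7800 mcg/hr
Rate = 7800 mcg/hr ÷ 66.14173 mcg/mL = 117.9286 mL/hr
Time remaining = 257.81 mL ÷ 117.9286 mL/hr = 2.186154 hr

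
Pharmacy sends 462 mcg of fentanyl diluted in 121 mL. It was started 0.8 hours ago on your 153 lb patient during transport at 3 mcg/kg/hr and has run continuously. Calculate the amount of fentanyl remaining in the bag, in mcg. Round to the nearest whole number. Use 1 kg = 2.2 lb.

295 mcg

Weight = 153 lb ÷ 2.2 lb/kg = 69.54545 kg
Dose = 3 mcg/kg/hr × 69.54545 kg = 208.6364 mcg/hr
Concentration = 462 mcg ÷ 121 mL = 3.818182 mcg/mL
Rate = 208.6364 mcg/hr ÷ 3.818182 mcg/mL = 54.64286 mL/hr
Volume infused = 54.64286 mL/hr × 0.8 hr = 43.71429 mL
Volume remaining = 121 − 43.71429 = 77.28571 mL
Drug remaining = 77.28571 mL × 3.818182 mcg/mL = 295.0909 mcg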